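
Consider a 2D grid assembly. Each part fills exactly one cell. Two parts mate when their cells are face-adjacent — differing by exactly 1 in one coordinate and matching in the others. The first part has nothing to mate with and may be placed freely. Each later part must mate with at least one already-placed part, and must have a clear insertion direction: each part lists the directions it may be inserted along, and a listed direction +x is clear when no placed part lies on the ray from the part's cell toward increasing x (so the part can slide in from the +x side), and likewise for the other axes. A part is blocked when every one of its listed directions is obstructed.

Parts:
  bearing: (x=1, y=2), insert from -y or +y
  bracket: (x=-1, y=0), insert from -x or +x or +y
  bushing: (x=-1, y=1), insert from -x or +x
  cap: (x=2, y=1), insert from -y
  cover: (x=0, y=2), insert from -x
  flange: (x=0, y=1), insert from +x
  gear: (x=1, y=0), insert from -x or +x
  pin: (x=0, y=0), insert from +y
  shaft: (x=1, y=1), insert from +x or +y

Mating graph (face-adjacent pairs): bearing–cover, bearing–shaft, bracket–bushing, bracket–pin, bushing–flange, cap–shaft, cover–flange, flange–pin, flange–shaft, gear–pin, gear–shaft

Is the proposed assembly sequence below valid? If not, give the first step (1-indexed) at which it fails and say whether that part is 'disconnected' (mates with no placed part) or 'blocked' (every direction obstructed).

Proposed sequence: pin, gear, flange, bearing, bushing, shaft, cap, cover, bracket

Invalid at step 4 (disconnected)

1. pin@(0, 0) [+y clear] — {pin}
2. gear@(1, 0) [+x clear] — {gear, pin}
3. flange@(0, 1) [+x clear] — {flange, gear, pin}
4. bearing@(1, 2) — no placed neighbour ⇒ disconnected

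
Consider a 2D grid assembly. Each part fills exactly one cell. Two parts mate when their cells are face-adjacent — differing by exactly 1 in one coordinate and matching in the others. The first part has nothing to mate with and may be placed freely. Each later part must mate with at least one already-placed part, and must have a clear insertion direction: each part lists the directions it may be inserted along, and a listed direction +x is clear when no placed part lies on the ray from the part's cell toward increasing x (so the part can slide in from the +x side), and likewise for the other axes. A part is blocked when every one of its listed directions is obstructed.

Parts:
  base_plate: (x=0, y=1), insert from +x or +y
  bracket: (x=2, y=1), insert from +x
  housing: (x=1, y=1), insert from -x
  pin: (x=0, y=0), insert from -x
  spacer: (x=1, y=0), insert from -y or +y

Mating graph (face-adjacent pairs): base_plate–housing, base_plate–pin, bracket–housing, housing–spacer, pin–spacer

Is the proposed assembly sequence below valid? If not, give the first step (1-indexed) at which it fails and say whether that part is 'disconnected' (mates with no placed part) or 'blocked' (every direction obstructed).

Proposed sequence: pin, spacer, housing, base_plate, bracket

Valid

1. pin@(0, 0) [-x clear] — {pin}
2. spacer@(1, 0) [-y clear] — {pin, spacer}
3. housing@(1, 1) [-x clear] — {housing, pin, spacer}
4. base_plate@(0, 1) [+y clear] — {base_plate, housing, pin, spacer}
5. bracket@(2, 1) [+x clear] — {base_plate, bracket, housing, pin, spacer}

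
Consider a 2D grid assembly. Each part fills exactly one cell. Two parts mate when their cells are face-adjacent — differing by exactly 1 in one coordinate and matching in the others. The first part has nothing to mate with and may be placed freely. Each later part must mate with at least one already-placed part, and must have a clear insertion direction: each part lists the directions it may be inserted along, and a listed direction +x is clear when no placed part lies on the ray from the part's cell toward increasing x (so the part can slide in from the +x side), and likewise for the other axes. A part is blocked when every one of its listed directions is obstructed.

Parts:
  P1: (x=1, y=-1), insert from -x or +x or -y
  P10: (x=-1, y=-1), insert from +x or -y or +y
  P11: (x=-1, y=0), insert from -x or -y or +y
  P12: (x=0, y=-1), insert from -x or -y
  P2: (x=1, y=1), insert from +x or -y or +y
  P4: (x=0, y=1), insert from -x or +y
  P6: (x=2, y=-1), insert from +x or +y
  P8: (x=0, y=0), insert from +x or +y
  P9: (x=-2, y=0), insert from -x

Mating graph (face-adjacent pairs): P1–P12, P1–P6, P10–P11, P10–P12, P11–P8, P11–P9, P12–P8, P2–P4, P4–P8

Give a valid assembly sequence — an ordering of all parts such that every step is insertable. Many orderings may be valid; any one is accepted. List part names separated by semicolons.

P8; P4; P11; P9; P10; P12; P1; P6; P2

1. P8@(0, 0) [+x clear] — {P8}
2. P4@(0, 1) [-x clear] — {P4, P8}
3. P11@(-1, 0) [-x clear] — {P11, P4, P8}
4. P9@(-2, 0) [-x clear] — {P11, P4, P8, P9}
5. P10@(-1, -1) [+x clear] — {P10, P11, P4, P8, P9}
6. P12@(0, -1) [-y clear] — {P10, P11, P12, P4, P8, P9}
7. P1@(1, -1) [+x clear] — {P1, P10, P11, P12, P4, P8, P9}
8. P6@(2, -1) [+x clear] — {P1, P10, P11, P12, P4, P6, P8, P9}
9. P2@(1, 1) [+x clear] — {P1, P10, P11, P12, P2, P4, P6, P8, P9}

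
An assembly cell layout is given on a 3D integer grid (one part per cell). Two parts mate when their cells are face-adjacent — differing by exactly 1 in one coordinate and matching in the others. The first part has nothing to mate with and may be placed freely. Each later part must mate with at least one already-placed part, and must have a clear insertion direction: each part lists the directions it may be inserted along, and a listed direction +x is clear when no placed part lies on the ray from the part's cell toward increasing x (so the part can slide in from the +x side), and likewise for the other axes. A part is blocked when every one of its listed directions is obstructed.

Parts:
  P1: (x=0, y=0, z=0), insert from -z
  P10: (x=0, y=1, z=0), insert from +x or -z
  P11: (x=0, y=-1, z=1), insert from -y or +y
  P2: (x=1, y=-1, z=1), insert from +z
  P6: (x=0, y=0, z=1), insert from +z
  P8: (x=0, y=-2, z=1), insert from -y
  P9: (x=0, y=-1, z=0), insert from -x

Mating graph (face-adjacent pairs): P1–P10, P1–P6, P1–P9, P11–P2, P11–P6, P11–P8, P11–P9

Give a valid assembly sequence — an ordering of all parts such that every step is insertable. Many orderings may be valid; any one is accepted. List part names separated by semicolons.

P10; P1; P9; P11; P2; P8; P6

1. P10@(0, 1, 0) [+x clear] — {P10}
2. P1@(0, 0, 0) [-z clear] — {P1, P10}
3. P9@(0, -1, 0) [-x clear] — {P1, P10, P9}
4. P11@(0, -1, 1) [-y clear] — {P1, P10, P11, P9}
5. P2@(1, -1, 1) [+z clear] — {P1, P10, P11, P2, P9}
6. P8@(0, -2, 1) [-y clear] — {P1, P10, P11, P2, P8, P9}
7. P6@(0, 0, 1) [+z clear] — {P1, P10, P11, P2, P6, P8, P9}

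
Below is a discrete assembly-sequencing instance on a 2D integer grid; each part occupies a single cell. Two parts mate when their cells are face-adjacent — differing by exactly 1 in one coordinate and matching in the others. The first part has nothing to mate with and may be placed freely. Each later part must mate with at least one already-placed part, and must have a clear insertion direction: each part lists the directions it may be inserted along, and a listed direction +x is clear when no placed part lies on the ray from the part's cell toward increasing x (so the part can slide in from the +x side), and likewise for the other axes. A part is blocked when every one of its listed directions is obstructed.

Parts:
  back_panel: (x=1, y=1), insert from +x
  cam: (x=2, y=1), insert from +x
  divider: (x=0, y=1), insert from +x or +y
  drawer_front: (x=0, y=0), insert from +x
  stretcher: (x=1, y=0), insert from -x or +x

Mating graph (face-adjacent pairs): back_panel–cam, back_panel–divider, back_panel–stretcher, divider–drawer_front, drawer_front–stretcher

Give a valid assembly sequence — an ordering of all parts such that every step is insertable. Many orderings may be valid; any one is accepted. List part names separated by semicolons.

1. drawer_front@(0, 0) [+x clear] — {drawer_front}
2. stretcher@(1, 0) [+x clear] — {drawer_front, stretcher}
3. back_panel@(1, 1) [+x clear] — {back_panel, drawer_front, stretcher}
4. cam@(2, 1) [+x clear] — {back_panel, cam, drawer_front, stretcher}
5. divider@(0, 1) [+y clear] — {back_panel, cam, divider, drawer_front, stretcher}

drawer_front; stretcher; back_panel; cam; divider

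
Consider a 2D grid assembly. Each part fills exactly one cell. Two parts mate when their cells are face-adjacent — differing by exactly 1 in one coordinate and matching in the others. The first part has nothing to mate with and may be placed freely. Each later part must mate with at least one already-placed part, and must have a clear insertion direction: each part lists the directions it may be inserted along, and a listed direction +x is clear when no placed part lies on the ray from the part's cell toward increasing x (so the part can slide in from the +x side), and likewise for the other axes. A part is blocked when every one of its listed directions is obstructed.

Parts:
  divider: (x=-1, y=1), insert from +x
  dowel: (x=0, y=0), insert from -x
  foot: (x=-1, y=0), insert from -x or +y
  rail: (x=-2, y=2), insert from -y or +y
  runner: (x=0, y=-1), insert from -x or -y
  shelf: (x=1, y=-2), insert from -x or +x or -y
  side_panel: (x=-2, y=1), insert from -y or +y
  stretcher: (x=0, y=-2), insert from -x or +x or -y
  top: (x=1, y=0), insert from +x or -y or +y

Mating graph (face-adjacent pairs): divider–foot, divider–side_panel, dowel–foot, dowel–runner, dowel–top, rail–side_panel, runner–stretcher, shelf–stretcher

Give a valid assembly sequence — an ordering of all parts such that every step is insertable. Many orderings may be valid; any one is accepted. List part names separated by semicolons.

runner; stretcher; shelf; dowel; top; foot; divider; side_panel; rail

1. runner@(0, -1) [-x clear] — {runner}
2. stretcher@(0, -2) [-x clear] — {runner, stretcher}
3. shelf@(1, -2) [+x clear] — {runner, shelf, stretcher}
4. dowel@(0, 0) [-x clear] — {dowel, runner, shelf, stretcher}
5. top@(1, 0) [+x clear] — {dowel, runner, shelf, stretcher, top}
6. foot@(-1, 0) [-x clear] — {dowel, foot, runner, shelf, stretcher, top}
7. divider@(-1, 1) [+x clear] — {divider, dowel, foot, runner, shelf, stretcher, top}
8. side_panel@(-2, 1) [-y clear] — {divider, dowel, foot, runner, shelf, side_panel, stretcher, top}
9. rail@(-2, 2) [+y clear] — {divider, dowel, foot, rail, runner, shelf, side_panel, stretcher, top}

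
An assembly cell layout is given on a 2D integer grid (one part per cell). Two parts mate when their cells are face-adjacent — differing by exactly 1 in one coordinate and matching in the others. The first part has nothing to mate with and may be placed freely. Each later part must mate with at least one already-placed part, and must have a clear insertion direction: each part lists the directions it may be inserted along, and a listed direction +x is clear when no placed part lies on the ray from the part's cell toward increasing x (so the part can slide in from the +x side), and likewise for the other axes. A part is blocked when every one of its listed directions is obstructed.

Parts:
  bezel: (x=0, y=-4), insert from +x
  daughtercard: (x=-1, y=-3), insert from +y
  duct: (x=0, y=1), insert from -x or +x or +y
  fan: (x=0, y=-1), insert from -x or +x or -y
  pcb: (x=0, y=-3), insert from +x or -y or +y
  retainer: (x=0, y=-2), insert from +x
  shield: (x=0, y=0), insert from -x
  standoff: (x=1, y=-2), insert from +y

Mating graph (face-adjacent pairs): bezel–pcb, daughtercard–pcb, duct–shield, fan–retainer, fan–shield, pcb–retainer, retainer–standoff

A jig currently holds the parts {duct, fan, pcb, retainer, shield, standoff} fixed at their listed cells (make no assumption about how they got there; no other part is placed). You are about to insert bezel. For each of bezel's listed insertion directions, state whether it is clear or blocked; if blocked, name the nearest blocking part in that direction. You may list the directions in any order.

+x: clear

+x: ray from bezel(0, -4) has no placed part ⇒ clear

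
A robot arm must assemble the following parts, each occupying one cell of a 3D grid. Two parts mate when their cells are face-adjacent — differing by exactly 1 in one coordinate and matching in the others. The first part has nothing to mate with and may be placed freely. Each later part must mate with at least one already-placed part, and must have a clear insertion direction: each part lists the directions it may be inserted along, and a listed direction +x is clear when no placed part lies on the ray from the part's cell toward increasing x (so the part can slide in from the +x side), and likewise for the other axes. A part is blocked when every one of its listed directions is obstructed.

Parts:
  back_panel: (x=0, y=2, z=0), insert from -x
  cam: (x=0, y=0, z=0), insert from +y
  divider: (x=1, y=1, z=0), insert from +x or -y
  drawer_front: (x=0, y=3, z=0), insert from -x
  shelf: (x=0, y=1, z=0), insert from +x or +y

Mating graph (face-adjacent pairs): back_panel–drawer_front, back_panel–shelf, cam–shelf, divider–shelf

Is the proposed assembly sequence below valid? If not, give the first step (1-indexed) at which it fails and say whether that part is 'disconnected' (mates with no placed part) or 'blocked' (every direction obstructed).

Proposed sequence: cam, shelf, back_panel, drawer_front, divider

1. cam@(0, 0, 0) [+y clear] — {cam}
2. shelf@(0, 1, 0) [+x clear] — {cam, shelf}
3. back_panel@(0, 2, 0) [-x clear] — {back_panel, cam, shelf}
4. drawer_front@(0, 3, 0) [-x clear] — {back_panel, cam, drawer_front, shelf}
5. divider@(1, 1, 0) [+x clear] — {back_panel, cam, divider, drawer_front, shelf}

Valid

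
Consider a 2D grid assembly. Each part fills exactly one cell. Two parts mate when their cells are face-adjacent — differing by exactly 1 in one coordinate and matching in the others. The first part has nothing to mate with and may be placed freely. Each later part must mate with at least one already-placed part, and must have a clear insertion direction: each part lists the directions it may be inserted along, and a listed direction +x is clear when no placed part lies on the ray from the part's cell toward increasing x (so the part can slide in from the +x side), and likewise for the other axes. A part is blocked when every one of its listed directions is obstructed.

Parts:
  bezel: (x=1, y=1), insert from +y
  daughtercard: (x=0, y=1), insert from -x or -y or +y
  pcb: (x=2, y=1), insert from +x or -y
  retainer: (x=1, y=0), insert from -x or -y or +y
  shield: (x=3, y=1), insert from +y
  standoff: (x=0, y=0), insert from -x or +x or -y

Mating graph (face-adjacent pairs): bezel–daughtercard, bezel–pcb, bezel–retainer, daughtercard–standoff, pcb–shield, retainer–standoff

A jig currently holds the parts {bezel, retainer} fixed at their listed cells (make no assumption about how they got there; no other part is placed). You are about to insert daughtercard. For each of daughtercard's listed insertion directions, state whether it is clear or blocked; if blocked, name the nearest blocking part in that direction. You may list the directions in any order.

-x: ray from daughtercard(0, 1) has no placed part ⇒ clear
-y: ray from daughtercard(0, 1) has no placed part ⇒ clear
+y: ray from daughtercard(0, 1) has no placed part ⇒ clear

+y: clear; -x: clear; -y: clear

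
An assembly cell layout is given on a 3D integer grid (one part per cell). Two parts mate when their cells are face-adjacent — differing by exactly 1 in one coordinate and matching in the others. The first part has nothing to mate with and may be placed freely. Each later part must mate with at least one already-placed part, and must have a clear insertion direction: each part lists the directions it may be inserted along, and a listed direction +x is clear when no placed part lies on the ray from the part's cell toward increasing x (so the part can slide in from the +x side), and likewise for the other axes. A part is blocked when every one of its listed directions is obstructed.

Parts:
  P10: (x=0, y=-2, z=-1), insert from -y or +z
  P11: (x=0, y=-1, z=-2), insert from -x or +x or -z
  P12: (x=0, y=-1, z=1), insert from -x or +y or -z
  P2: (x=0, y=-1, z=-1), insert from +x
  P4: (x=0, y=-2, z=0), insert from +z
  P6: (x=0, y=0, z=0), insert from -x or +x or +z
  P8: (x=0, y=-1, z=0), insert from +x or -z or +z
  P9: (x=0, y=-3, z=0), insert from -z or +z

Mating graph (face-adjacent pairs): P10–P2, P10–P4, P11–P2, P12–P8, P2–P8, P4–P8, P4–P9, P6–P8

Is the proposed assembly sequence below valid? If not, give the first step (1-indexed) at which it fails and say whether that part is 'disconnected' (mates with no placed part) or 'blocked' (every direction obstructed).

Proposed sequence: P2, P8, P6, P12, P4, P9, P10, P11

Valid

1. P2@(0, -1, -1) [+x clear] — {P2}
2. P8@(0, -1, 0) [+x clear] — {P2, P8}
3. P6@(0, 0, 0) [-x clear] — {P2, P6, P8}
4. P12@(0, -1, 1) [-x clear] — {P12, P2, P6, P8}
5. P4@(0, -2, 0) [+z clear] — {P12, P2, P4, P6, P8}
6. P9@(0, -3, 0) [-z clear] — {P12, P2, P4, P6, P8, P9}
7. P10@(0, -2, -1) [-y clear] — {P10, P12, P2, P4, P6, P8, P9}
8. P11@(0, -1, -2) [-x clear] — {P10, P11, P12, P2, P4, P6, P8, P9}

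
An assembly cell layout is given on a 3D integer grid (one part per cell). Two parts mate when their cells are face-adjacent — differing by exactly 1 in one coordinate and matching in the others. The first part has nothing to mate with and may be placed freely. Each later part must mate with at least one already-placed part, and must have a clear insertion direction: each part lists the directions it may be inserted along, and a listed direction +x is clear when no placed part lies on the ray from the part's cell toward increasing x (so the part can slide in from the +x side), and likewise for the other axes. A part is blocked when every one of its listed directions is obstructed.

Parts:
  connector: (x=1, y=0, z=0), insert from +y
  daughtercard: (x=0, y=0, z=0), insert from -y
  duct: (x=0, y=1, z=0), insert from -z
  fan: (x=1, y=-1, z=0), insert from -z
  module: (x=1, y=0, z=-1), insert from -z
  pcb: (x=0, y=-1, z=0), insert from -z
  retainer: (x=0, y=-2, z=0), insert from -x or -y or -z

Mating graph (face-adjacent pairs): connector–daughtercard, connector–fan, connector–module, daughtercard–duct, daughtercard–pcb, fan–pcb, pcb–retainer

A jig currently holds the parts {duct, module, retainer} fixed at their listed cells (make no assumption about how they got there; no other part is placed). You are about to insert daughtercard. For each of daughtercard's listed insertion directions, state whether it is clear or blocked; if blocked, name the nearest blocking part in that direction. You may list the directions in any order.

-y: blocked by retainer

-y: nearest on ray is retainer@(0, -2, 0) ⇒ blocked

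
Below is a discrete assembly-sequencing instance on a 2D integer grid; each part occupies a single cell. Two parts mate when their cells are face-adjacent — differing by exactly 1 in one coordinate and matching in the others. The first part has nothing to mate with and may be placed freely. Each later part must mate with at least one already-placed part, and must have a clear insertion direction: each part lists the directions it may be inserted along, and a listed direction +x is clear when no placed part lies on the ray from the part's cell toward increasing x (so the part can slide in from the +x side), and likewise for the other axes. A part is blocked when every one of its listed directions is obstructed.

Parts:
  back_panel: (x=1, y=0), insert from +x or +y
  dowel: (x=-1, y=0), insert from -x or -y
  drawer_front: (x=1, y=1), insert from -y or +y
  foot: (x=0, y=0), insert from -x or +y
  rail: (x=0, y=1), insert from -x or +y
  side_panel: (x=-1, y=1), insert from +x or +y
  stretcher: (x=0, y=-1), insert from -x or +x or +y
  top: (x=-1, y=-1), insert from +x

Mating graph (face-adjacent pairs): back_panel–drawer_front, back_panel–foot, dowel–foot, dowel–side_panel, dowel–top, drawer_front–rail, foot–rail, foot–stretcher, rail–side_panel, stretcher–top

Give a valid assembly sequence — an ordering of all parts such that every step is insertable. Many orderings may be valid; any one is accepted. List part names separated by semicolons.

1. rail@(0, 1) [-x clear] — {rail}
2. side_panel@(-1, 1) [+y clear] — {rail, side_panel}
3. drawer_front@(1, 1) [-y clear] — {drawer_front, rail, side_panel}
4. back_panel@(1, 0) [+x clear] — {back_panel, drawer_front, rail, side_panel}
5. foot@(0, 0) [-x clear] — {back_panel, drawer_front, foot, rail, side_panel}
6. dowel@(-1, 0) [-x clear] — {back_panel, dowel, drawer_front, foot, rail, side_panel}
7. top@(-1, -1) [+x clear] — {back_panel, dowel, drawer_front, foot, rail, side_panel, top}
8. stretcher@(0, -1) [+x clear] — {back_panel, dowel, drawer_front, foot, rail, side_panel, stretcher, top}

rail; side_panel; drawer_front; back_panel; foot; dowel; top; stretcher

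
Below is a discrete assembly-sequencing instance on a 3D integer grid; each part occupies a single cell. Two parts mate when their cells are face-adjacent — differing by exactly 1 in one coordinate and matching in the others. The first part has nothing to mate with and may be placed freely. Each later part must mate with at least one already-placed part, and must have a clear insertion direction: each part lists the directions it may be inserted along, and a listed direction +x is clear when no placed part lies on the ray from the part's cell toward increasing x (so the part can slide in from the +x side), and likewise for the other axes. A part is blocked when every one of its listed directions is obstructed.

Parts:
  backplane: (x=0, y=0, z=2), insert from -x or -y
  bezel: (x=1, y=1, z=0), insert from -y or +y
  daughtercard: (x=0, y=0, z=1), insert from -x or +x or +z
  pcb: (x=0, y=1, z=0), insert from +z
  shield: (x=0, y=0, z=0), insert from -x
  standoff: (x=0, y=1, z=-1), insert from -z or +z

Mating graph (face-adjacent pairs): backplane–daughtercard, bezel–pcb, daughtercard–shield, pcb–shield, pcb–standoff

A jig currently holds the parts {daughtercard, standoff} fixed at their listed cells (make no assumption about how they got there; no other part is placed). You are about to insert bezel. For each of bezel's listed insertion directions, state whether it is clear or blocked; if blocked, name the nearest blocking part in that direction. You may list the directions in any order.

-y: ray from bezel(1, 1, 0) has no placed part ⇒ clear
+y: ray from bezel(1, 1, 0) has no placed part ⇒ clear

+y: clear; -y: clear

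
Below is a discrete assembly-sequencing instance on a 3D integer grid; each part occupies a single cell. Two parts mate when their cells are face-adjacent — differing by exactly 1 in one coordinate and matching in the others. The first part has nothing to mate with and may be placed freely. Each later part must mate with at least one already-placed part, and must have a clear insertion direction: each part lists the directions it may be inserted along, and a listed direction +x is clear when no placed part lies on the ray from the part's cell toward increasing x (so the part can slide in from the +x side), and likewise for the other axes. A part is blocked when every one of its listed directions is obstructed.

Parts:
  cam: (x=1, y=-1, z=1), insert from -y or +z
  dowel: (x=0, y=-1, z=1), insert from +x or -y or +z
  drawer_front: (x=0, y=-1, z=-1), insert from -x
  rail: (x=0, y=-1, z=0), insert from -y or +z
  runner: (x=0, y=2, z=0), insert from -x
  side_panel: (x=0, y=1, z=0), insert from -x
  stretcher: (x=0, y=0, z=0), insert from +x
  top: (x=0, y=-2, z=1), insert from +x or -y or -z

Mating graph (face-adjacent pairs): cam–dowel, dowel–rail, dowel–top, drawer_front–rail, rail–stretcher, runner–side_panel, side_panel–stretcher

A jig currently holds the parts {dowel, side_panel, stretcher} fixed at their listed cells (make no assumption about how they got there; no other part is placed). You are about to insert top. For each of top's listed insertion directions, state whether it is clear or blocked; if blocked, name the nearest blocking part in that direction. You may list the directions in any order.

+x: ray from top(0, -2, 1) has no placed part ⇒ clear
-y: ray from top(0, -2, 1) has no placed part ⇒ clear
-z: ray from top(0, -2, 1) has no placed part ⇒ clear

+x: clear; -y: clear; -z: clear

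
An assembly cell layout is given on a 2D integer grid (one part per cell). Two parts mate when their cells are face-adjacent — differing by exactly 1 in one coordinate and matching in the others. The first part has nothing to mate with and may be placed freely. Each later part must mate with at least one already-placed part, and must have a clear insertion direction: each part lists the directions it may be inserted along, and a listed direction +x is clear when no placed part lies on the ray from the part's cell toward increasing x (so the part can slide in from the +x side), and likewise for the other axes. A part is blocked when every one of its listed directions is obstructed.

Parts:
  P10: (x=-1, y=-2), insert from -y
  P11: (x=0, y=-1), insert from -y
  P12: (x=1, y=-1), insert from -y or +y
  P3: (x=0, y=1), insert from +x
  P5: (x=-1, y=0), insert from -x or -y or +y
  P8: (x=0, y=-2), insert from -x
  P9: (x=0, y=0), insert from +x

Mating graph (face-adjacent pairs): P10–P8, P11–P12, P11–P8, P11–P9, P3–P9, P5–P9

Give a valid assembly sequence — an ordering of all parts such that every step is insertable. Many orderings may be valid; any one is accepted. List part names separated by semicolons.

P5; P9; P3; P11; P12; P8; P10

1. P5@(-1, 0) [-x clear] — {P5}
2. P9@(0, 0) [+x clear] — {P5, P9}
3. P3@(0, 1) [+x clear] — {P3, P5, P9}
4. P11@(0, -1) [-y clear] — {P11, P3, P5, P9}
5. P12@(1, -1) [-y clear] — {P11, P12, P3, P5, P9}
6. P8@(0, -2) [-x clear] — {P11, P12, P3, P5, P8, P9}
7. P10@(-1, -2) [-y clear] — {P10, P11, P12, P3, P5, P8, P9}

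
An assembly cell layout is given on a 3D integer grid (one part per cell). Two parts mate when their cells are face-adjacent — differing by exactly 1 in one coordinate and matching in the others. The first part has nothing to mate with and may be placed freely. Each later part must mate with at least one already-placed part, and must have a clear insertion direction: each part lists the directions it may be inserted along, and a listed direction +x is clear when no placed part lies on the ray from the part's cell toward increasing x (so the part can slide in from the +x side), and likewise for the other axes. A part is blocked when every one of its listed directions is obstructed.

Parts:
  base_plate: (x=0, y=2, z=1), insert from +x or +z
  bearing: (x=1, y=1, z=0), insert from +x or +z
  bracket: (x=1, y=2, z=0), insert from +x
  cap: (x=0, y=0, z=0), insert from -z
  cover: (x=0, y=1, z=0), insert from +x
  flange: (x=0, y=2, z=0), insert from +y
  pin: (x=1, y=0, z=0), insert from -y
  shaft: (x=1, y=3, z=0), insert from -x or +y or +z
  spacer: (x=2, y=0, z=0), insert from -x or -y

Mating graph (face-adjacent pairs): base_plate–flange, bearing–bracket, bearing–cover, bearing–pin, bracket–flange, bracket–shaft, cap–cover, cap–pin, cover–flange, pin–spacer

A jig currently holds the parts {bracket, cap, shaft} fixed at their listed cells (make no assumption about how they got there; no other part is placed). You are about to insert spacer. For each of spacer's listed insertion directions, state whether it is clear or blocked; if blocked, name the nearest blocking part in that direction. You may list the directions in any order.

-x: nearest on ray is cap@(0, 0, 0) ⇒ blocked
-y: ray from spacer(2, 0, 0) has no placed part ⇒ clear

-x: blocked by cap; -y: clear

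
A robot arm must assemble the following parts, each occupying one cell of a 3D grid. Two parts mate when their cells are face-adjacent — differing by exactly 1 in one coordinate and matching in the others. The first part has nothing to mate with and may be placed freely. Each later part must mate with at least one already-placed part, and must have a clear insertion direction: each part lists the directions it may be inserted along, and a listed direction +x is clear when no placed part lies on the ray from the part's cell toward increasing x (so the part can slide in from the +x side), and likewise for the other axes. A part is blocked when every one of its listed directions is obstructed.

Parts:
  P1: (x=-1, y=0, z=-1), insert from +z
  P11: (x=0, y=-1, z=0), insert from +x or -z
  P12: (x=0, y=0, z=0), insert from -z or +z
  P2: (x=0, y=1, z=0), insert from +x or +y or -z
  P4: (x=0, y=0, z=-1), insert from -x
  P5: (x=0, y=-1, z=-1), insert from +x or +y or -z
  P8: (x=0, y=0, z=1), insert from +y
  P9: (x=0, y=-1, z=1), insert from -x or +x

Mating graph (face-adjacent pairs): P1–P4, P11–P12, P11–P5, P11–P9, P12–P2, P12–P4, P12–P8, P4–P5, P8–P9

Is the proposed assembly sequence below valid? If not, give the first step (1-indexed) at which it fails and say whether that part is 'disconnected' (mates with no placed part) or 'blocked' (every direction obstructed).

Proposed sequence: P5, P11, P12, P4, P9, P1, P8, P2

1. P5@(0, -1, -1) [+x clear] — {P5}
2. P11@(0, -1, 0) [+x clear] — {P11, P5}
3. P12@(0, 0, 0) [-z clear] — {P11, P12, P5}
4. P4@(0, 0, -1) [-x clear] — {P11, P12, P4, P5}
5. P9@(0, -1, 1) [-x clear] — {P11, P12, P4, P5, P9}
6. P1@(-1, 0, -1) [+z clear] — {P1, P11, P12, P4, P5, P9}
7. P8@(0, 0, 1) [+y clear] — {P1, P11, P12, P4, P5, P8, P9}
8. P2@(0, 1, 0) [+x clear] — {P1, P11, P12, P2, P4, P5, P8, P9}

Valid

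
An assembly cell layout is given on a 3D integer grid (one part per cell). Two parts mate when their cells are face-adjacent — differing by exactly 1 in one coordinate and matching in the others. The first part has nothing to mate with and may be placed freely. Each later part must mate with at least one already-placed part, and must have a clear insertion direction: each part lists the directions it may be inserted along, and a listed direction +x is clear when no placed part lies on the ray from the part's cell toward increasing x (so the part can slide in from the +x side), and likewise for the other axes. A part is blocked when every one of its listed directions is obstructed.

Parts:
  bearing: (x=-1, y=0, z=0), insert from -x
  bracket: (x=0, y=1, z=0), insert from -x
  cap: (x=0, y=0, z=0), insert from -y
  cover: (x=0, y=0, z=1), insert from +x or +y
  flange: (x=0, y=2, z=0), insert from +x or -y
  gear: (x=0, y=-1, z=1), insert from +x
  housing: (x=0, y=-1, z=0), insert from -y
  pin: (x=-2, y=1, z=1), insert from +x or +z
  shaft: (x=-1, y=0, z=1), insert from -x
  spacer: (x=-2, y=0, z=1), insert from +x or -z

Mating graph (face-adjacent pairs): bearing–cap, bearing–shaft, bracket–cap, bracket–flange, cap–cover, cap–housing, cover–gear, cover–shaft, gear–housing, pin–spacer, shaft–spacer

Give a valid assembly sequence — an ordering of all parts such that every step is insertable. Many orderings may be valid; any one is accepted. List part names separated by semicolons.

1. bracket@(0, 1, 0) [-x clear] — {bracket}
2. flange@(0, 2, 0) [+x clear] — {bracket, flange}
3. cap@(0, 0, 0) [-y clear] — {bracket, cap, flange}
4. cover@(0, 0, 1) [+x clear] — {bracket, cap, cover, flange}
5. gear@(0, -1, 1) [+x clear] — {bracket, cap, cover, flange, gear}
6. bearing@(-1, 0, 0) [-x clear] — {bearing, bracket, cap, cover, flange, gear}
7. shaft@(-1, 0, 1) [-x clear] — {bearing, bracket, cap, cover, flange, gear, shaft}
8. spacer@(-2, 0, 1) [-z clear] — {bearing, bracket, cap, cover, flange, gear, shaft, spacer}
9. pin@(-2, 1, 1) [+x clear] — {bearing, bracket, cap, cover, flange, gear, pin, shaft, spacer}
10. housing@(0, -1, 0) [-y clear] — {bearing, bracket, cap, cover, flange, gear, housing, pin, shaft, spacer}

bracket; flange; cap; cover; gear; bearing; shaft; spacer; pin; housing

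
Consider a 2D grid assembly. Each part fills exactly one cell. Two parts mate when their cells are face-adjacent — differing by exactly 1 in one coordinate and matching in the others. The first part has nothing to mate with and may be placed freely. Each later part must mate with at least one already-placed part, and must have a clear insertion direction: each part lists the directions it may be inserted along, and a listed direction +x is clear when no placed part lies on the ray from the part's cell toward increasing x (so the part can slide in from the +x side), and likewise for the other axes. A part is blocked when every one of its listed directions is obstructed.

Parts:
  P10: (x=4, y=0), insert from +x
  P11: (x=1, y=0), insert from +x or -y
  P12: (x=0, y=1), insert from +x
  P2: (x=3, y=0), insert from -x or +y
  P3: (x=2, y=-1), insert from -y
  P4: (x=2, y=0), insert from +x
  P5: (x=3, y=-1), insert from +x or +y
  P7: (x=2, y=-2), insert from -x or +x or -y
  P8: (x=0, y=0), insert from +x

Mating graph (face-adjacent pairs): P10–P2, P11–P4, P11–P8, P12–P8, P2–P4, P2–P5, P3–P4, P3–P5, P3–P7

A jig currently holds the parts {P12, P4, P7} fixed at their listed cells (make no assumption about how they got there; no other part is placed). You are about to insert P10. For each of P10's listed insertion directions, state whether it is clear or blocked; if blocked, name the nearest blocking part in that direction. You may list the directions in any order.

+x: clear

+x: ray from P10(4, 0) has no placed part ⇒ clear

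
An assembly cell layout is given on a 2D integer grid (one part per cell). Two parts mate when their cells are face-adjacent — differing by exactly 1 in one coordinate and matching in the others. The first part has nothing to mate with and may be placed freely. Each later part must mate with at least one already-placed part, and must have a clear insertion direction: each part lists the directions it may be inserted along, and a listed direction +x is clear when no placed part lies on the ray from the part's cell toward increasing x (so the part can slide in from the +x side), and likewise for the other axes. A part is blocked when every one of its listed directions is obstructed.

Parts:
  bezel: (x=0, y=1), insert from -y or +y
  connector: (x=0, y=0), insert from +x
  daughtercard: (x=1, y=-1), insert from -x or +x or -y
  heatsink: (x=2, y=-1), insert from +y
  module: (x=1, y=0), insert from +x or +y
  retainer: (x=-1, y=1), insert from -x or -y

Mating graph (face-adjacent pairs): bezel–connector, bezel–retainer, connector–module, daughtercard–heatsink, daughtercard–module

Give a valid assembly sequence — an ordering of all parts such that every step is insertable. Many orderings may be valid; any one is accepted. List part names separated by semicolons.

connector; module; daughtercard; bezel; retainer; heatsink

1. connector@(0, 0) [+x clear] — {connector}
2. module@(1, 0) [+x clear] — {connector, module}
3. daughtercard@(1, -1) [-x clear] — {connector, daughtercard, module}
4. bezel@(0, 1) [+y clear] — {bezel, connector, daughtercard, module}
5. retainer@(-1, 1) [-x clear] — {bezel, connector, daughtercard, module, retainer}
6. heatsink@(2, -1) [+y clear] — {bezel, connector, daughtercard, heatsink, module, retainer}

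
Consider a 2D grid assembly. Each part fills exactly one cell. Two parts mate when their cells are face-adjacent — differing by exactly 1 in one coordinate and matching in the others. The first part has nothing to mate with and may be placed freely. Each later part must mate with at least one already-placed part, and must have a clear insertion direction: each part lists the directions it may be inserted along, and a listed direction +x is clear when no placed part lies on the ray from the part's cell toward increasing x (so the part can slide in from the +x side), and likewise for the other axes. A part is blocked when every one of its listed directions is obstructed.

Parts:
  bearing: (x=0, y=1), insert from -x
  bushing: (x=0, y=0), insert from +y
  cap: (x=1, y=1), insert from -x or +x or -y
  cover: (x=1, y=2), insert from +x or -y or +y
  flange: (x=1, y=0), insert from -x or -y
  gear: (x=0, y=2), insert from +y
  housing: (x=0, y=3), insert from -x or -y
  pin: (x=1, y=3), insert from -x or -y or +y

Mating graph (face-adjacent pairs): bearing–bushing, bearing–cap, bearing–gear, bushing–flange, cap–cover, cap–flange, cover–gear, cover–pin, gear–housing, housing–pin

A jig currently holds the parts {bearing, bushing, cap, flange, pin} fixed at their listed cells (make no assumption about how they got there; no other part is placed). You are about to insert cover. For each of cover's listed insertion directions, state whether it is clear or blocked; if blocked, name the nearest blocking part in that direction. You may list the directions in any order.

+x: clear; +y: blocked by pin; -y: blocked by cap

+x: ray from cover(1, 2) has no placed part ⇒ clear
-y: nearest on ray is cap@(1, 1) ⇒ blocked
+y: nearest on ray is pin@(1, 3) ⇒ blocked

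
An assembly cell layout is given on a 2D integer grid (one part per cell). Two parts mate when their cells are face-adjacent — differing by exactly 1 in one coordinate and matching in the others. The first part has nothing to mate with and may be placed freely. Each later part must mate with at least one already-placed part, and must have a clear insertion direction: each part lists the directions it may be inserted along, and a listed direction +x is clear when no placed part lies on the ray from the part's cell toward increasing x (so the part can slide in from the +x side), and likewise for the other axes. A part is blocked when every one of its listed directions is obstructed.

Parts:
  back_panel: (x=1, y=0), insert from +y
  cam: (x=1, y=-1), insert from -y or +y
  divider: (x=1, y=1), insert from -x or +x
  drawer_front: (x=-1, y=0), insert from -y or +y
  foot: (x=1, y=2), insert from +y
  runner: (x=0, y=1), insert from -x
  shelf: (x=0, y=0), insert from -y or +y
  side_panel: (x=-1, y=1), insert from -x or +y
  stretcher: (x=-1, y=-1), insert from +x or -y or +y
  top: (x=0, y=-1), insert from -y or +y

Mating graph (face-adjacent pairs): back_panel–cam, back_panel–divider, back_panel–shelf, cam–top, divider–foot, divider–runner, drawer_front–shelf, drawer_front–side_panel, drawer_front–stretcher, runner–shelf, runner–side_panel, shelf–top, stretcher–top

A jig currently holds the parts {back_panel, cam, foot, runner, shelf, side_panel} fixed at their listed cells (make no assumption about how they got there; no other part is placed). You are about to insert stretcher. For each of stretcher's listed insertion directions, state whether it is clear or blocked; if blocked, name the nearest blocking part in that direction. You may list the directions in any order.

+x: nearest on ray is cam@(1, -1) ⇒ blocked
-y: ray from stretcher(-1, -1) has no placed part ⇒ clear
+y: nearest on ray is side_panel@(-1, 1) ⇒ blocked

+x: blocked by cam; +y: blocked by side_panel; -y: clear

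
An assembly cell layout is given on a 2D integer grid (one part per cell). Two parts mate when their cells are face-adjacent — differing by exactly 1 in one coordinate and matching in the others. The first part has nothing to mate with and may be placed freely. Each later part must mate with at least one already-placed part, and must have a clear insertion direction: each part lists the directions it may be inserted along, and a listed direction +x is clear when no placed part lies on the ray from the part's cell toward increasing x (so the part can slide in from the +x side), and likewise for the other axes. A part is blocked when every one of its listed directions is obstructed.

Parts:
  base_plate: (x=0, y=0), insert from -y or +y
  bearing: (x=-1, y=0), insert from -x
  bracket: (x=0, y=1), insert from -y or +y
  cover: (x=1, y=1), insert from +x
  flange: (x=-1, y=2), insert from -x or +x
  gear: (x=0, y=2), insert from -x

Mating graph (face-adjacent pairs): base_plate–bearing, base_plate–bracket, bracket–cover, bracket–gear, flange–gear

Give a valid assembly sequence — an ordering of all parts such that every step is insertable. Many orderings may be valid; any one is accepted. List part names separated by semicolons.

1. gear@(0, 2) [-x clear] — {gear}
2. flange@(-1, 2) [-x clear] — {flange, gear}
3. bracket@(0, 1) [-y clear] — {bracket, flange, gear}
4. cover@(1, 1) [+x clear] — {bracket, cover, flange, gear}
5. base_plate@(0, 0) [-y clear] — {base_plate, bracket, cover, flange, gear}
6. bearing@(-1, 0) [-x clear] — {base_plate, bearing, bracket, cover, flange, gear}

gear; flange; bracket; cover; base_plate; bearing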